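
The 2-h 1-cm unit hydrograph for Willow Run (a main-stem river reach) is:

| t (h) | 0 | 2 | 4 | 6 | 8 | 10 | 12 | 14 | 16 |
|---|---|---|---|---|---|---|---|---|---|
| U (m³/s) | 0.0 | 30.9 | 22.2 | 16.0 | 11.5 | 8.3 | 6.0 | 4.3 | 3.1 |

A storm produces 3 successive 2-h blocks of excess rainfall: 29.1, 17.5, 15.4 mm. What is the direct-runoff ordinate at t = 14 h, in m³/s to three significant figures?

Q ≈ 35.8 m³/s

By discrete convolution, Q_j = Σ (P_i / 10 mm) · U_{j−i}.
At t = 14 h (j=7): Q = (29.1/10)·4.3 + (17.5/10)·6.0 + (15.4/10)·8.3 = 35.8 m³/s.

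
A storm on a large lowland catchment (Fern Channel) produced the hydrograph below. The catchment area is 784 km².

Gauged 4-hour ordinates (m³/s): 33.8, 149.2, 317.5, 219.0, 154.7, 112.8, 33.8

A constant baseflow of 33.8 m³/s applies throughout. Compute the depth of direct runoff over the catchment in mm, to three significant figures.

d ≈ 14.4 mm

Direct runoff: 0.0, 115.4, 283.7, 185.2, 120.9, 79.0, 0.0 m³/s; ΣQ_DR = 784.2 m³/s.
V = ΣQ_DR · Δt = 784.2 × 14400 s = 1.129 × 10^7 m³.
Over A = 784 km², depth = V / A = 14.4 mm.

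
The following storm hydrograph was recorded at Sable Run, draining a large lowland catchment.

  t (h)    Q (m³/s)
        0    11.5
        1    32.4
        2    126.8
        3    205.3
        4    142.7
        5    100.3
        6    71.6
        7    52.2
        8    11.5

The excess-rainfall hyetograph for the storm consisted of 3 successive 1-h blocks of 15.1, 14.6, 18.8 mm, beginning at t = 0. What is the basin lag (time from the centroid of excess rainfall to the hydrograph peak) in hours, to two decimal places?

t_L ≈ 1.42 h

Centroid of excess rainfall: t_c = Σ P_i·t̄_i / ΣP_i = 1.5763 h (block centres at 0.5, 1.5, 2.5 h).
Hydrograph peak occurs at t = 3 h, so basin lag t_L = 3 − 1.5763 = 1.42 h.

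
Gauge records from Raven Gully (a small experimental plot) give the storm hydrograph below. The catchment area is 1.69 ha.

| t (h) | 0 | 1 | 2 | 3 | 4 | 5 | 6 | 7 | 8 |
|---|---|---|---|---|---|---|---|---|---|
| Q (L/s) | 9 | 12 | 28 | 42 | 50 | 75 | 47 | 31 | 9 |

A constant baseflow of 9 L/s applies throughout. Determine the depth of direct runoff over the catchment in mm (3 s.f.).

d ≈ 47.3 mm

Direct runoff: 0.0, 3.0, 19.0, 33.0, 41.0, 66.0, 38.0, 22.0, 0.0 L/s; ΣQ_DR = 222.0 L/s.
V = ΣQ_DR · Δt = 222.0 × 3600 s = 7.992 × 10^5 L.
Over A = 1.69 ha, depth = V / A = 47.3 mm.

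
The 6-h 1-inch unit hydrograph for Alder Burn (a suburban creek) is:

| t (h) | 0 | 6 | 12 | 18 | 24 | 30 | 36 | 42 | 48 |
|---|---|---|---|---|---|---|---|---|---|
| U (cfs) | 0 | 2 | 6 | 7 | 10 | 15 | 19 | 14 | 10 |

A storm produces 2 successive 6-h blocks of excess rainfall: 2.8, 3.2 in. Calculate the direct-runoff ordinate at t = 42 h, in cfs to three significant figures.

By discrete convolution, Q_j = Σ (P_i / 1 in) · U_{j−i}.
At t = 42 h (j=7): Q = (2.8/1)·14 + (3.2/1)·19 = 100 cfs.

Q ≈ 100 cfs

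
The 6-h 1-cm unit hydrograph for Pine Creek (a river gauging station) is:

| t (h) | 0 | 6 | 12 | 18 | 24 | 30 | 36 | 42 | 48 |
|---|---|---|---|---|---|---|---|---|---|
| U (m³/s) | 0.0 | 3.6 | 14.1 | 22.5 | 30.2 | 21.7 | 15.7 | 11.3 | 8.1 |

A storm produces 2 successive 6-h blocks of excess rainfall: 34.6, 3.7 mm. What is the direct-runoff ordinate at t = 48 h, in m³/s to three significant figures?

Q ≈ 32.2 m³/s

By discrete convolution, Q_j = Σ (P_i / 10 mm) · U_{j−i}.
At t = 48 h (j=8): Q = (34.6/10)·8.1 + (3.7/10)·11.3 = 32.2 m³/s.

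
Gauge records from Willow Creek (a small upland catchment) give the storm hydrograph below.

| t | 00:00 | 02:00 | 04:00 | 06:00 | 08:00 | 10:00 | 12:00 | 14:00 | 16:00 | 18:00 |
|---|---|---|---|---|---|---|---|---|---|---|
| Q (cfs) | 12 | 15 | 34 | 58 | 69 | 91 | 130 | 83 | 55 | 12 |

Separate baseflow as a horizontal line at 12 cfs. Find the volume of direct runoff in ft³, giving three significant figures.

V ≈ 3.16 × 10^6 ft³

Direct-runoff ordinates (Q − Q_b): 0.0, 3.0, 22.0, 46.0, 57.0, 79.0, 118.0, 71.0, 43.0, 0.0 cfs.
ΣQ_DR = 439.0 cfs.
With Δt = 2 h = 7200 s, V = ΣQ_DR · Δt = 439.0 × 7200 = 3.16 × 10^6 ft³.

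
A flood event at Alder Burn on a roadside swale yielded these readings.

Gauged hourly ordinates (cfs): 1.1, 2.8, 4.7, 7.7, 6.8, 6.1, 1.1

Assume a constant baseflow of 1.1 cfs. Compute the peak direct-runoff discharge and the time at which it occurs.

Subtracting baseflow gives direct-runoff ordinates: 0.0, 1.7, 3.6, 6.6, 5.7, 5.0, 0.0 cfs.
The maximum is 6.6 cfs, occurring at the reading for t = 3 h.

Q_p = 6.6 cfs at t = 3 h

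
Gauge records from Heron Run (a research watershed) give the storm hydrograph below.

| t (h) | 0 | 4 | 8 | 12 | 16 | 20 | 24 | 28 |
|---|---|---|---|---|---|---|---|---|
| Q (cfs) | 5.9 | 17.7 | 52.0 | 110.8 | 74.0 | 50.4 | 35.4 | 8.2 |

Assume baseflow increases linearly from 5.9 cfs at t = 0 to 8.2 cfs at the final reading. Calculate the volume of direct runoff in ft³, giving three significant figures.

V ≈ 4.29 × 10^6 ft³

Direct-runoff ordinates (Q − Q_b): 0.00, 11.47, 45.44, 103.91, 66.79, 42.86, 27.53, 0.00 cfs.
ΣQ_DR = 298.0 cfs.
With Δt = 4 h = 14400 s, V = ΣQ_DR · Δt = 298.0 × 14400 = 4.29 × 10^6 ft³.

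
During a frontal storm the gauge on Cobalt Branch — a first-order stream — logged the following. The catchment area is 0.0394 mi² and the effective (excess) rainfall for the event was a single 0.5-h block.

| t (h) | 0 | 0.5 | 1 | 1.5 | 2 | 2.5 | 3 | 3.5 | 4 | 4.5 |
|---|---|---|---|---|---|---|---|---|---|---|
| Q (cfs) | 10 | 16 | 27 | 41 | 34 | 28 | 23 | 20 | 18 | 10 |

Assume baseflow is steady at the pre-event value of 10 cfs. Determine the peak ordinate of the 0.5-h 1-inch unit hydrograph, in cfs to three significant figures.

U_p ≈ 12.4 cfs

Direct runoff: 0.0, 6.0, 17.0, 31.0, 24.0, 18.0, 13.0, 10.0, 8.0, 0.0 cfs; ΣQ_DR = 127.0 cfs, peak = 31.0 cfs.
Runoff depth d = ΣQ_DR·Δt / A = 127.0 × 1800 / (0.0394 mi²) = 2.497 in.
The 1-inch UH is the DRH scaled by (1 in)/d, so U_p = 31.0 × 1/2.497 = 12.4 cfs.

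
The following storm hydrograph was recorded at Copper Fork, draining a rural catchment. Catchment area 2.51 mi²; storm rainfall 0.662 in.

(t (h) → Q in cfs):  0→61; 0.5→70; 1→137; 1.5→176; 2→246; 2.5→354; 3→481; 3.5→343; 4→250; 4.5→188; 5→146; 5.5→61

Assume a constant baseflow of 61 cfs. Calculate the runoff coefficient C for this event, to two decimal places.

ΣQ_DR = 1781 cfs; V = ΣQ_DR·Δt = 3.206 × 10^6 ft³.
Runoff depth d = V / A = 0.5498 in.
C = d / P = 0.5498 / 0.662 = 0.83.

C ≈ 0.83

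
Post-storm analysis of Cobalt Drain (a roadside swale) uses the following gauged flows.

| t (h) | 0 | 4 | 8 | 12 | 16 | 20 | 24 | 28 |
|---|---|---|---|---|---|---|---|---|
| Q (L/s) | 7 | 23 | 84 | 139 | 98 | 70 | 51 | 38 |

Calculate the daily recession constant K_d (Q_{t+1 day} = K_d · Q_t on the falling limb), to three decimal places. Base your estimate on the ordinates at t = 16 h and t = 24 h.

K_d ≈ 0.141

Between t = 16 h and t = 24 h the flow falls from 98 to 51 L/s over 2×4 h = 8 h.
Per-interval ratio K = (51/98)^(1/2) = 0.7214; K_d = K^(24/4) = 0.141.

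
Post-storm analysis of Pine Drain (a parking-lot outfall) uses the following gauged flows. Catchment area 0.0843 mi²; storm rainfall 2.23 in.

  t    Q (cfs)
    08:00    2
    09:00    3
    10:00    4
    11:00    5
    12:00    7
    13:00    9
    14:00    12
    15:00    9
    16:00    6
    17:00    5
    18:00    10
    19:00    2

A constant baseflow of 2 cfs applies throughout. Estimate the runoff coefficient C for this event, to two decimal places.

C ≈ 0.41

ΣQ_DR = 50.00 cfs; V = ΣQ_DR·Δt = 1.800 × 10^5 ft³.
Runoff depth d = V / A = 0.9191 in.
C = d / P = 0.9191 / 2.23 = 0.41.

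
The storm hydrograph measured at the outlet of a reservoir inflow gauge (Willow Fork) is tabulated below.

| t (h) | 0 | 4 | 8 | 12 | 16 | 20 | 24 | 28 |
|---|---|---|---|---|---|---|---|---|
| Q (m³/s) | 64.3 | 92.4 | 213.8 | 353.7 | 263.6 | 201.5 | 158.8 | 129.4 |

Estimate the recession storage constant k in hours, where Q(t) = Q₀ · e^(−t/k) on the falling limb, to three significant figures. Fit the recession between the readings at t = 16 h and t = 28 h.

On the falling limb, Q drops from 263.6 to 129.4 m³/s between t = 16 h and t = 28 h (Δt = 12 h).
k = −Δt / ln(Q₂/Q₁) = −12 / ln(129.4/263.6) = 16.9 h.

k ≈ 16.9 h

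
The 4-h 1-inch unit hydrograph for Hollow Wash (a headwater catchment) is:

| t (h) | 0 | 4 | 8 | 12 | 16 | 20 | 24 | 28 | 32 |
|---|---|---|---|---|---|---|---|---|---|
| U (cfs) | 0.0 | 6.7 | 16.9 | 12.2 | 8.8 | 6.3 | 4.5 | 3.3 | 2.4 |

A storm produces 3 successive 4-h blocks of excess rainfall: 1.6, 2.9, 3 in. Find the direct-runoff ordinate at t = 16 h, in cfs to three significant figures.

By discrete convolution, Q_j = Σ (P_i / 1 in) · U_{j−i}.
At t = 16 h (j=4): Q = (1.6/1)·8.8 + (2.9/1)·12.2 + (3/1)·16.9 = 100 cfs.

Q ≈ 100 cfs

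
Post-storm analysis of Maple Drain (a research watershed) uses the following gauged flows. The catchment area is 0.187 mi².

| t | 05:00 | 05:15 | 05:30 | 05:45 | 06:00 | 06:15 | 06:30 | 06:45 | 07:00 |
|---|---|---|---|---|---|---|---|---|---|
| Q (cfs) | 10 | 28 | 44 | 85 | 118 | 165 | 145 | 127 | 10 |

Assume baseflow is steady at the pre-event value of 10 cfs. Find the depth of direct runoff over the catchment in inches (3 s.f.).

Direct runoff: 0.0, 18.0, 34.0, 75.0, 108.0, 155.0, 135.0, 117.0, 0.0 cfs; ΣQ_DR = 642.0 cfs.
V = ΣQ_DR · Δt = 642.0 × 900 s = 5.778 × 10^5 ft³.
Over A = 0.187 mi², depth = V / A = 1.33 in.

d ≈ 1.33 in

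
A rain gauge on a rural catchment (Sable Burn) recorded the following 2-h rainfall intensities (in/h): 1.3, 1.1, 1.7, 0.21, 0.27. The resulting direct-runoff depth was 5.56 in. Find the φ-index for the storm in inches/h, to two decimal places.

φ ≈ 0.44 in/h

Only the 3 blocks with intensity above φ contribute runoff: 1.3, 1.1, 1.7 in/h.
Σ(I−φ)·Δt = d  ⇒  (1.3+1.1+1.7 − 3φ)·2 = 5.56
φ = (4.100 − 5.56/2) / 3 = 0.44 in/h.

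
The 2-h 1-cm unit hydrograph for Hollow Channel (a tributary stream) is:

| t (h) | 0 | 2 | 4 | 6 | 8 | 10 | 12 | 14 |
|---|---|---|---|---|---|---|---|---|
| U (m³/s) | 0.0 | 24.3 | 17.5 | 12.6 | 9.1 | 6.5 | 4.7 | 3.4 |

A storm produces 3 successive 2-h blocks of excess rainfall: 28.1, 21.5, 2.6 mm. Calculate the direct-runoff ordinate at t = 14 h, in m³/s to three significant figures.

By discrete convolution, Q_j = Σ (P_i / 10 mm) · U_{j−i}.
At t = 14 h (j=7): Q = (28.1/10)·3.4 + (21.5/10)·4.7 + (2.6/10)·6.5 = 21.3 m³/s.

Q ≈ 21.3 m³/s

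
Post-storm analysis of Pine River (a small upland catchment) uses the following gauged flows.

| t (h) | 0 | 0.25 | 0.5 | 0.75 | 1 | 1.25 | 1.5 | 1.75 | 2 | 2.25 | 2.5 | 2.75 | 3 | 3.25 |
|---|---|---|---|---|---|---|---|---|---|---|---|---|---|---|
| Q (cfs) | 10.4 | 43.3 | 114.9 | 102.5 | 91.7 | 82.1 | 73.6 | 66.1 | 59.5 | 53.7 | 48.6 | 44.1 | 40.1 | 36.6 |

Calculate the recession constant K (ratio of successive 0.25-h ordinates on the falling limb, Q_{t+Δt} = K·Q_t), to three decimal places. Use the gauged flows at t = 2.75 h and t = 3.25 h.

K ≈ 0.911

Using the recession-limb readings at t = 2.75 h and t = 3.25 h: Q falls from 44.1 to 36.6 cfs over 2 intervals.
K = (Q₂/Q₁)^(1/2) = (36.6/44.1)^(1/2) = 0.911.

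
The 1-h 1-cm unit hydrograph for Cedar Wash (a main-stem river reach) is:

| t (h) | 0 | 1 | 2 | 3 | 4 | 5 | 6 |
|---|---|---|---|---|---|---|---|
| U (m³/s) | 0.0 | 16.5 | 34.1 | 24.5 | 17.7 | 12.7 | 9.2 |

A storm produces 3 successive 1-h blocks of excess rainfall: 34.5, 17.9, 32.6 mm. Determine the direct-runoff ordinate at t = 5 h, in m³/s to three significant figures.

Q ≈ 155 m³/s

By discrete convolution, Q_j = Σ (P_i / 10 mm) · U_{j−i}.
At t = 5 h (j=5): Q = (34.5/10)·12.7 + (17.9/10)·17.7 + (32.6/10)·24.5 = 155 m³/s.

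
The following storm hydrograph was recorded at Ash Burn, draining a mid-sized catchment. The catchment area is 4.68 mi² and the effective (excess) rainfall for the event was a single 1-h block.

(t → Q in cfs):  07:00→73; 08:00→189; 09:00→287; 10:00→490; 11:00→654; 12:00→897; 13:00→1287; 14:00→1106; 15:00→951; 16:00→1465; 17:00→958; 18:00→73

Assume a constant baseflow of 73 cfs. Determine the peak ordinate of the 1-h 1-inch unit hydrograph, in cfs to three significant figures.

Direct runoff: 0.0, 116.0, 214.0, 417.0, 581.0, 824.0, 1214.0, 1033.0, 878.0, 1392.0, 885.0, 0.0 cfs; ΣQ_DR = 7554 cfs, peak = 1392.0 cfs.
Runoff depth d = ΣQ_DR·Δt / A = 7554 × 3600 / (4.68 mi²) = 2.501 in.
The 1-inch UH is the DRH scaled by (1 in)/d, so U_p = 1392.0 × 1/2.501 = 557 cfs.

U_p ≈ 557 cfs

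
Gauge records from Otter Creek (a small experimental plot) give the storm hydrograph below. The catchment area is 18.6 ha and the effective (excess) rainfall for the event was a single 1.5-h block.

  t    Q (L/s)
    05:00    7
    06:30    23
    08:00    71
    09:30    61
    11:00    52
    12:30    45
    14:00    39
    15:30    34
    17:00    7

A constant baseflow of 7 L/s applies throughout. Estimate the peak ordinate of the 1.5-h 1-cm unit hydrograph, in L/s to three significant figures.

U_p ≈ 79.9 L/s

Direct runoff: 0.0, 16.0, 64.0, 54.0, 45.0, 38.0, 32.0, 27.0, 0.0 L/s; ΣQ_DR = 276.0 L/s, peak = 64.0 L/s.
Runoff depth d = ΣQ_DR·Δt / A = 276.0 × 5400 / (18.6 ha) = 8.013 mm.
The 1-cm UH is the DRH scaled by (10 mm)/d, so U_p = 64.0 × 10/8.013 = 79.9 L/s.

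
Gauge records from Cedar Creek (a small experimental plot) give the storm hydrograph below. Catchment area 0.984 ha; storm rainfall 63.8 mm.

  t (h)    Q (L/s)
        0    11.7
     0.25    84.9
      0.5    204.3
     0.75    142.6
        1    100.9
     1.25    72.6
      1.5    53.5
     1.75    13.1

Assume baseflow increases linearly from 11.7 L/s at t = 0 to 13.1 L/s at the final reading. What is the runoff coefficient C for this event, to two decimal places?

ΣQ_DR = 584.4 L/s; V = ΣQ_DR·Δt = 5.260 × 10^5 L.
Runoff depth d = V / A = 53.45 mm.
C = d / P = 53.45 / 63.8 = 0.84.

C ≈ 0.84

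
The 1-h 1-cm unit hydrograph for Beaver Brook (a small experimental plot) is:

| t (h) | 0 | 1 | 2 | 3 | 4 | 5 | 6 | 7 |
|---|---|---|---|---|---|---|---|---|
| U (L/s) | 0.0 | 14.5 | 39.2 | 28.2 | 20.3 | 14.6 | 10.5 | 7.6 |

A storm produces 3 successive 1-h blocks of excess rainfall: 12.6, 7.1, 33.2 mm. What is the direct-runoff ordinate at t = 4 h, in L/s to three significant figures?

Q ≈ 176 L/s

By discrete convolution, Q_j = Σ (P_i / 10 mm) · U_{j−i}.
At t = 4 h (j=4): Q = (12.6/10)·20.3 + (7.1/10)·28.2 + (33.2/10)·39.2 = 176 L/s.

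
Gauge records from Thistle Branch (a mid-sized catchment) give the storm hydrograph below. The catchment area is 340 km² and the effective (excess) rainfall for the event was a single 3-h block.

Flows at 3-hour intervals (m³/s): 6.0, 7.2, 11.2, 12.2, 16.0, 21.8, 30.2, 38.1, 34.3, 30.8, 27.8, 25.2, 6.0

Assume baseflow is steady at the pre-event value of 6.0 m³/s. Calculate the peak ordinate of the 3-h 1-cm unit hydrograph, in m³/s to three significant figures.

U_p ≈ 53.5 m³/s

Direct runoff: 0.0, 1.2, 5.2, 6.2, 10.0, 15.8, 24.2, 32.1, 28.3, 24.8, 21.8, 19.2, 0.0 m³/s; ΣQ_DR = 188.8 m³/s, peak = 32.1 m³/s.
Runoff depth d = ΣQ_DR·Δt / A = 188.8 × 10800 / (340 km²) = 5.997 mm.
The 1-cm UH is the DRH scaled by (10 mm)/d, so U_p = 32.1 × 10/5.997 = 53.5 m³/s.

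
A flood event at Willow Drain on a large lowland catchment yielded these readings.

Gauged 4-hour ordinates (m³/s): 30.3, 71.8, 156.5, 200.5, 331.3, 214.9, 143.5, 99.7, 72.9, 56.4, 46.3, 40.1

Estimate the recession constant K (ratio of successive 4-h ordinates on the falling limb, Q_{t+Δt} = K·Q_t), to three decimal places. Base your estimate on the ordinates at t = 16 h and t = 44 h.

K ≈ 0.740

Using the recession-limb readings at t = 16 h and t = 44 h: Q falls from 331.3 to 40.1 m³/s over 7 intervals.
K = (Q₂/Q₁)^(1/7) = (40.1/331.3)^(1/7) = 0.740.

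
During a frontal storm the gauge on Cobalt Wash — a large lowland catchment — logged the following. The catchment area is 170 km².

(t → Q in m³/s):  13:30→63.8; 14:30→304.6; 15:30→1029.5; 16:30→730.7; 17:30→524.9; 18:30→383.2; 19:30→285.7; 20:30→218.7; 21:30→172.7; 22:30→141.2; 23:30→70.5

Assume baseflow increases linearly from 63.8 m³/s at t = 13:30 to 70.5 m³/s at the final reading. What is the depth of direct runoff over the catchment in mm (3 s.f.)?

Direct runoff: 0.00, 240.13, 964.36, 664.89, 458.42, 316.05, 217.88, 150.21, 103.54, 71.37, 0.00 m³/s; ΣQ_DR = 3187 m³/s.
V = ΣQ_DR · Δt = 3187 × 3600 s = 1.147 × 10^7 m³.
Over A = 170 km², depth = V / A = 67.5 mm.

d ≈ 67.5 mm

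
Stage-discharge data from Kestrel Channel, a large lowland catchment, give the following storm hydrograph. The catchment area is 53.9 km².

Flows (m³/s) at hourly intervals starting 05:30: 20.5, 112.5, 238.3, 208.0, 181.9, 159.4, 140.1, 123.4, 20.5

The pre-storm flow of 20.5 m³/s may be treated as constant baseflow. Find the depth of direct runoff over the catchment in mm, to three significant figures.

d ≈ 68.1 mm

Direct runoff: 0.0, 92.0, 217.8, 187.5, 161.4, 138.9, 119.6, 102.9, 0.0 m³/s; ΣQ_DR = 1020 m³/s.
V = ΣQ_DR · Δt = 1020 × 3600 s = 3.672 × 10^6 m³.
Over A = 53.9 km², depth = V / A = 68.1 mm.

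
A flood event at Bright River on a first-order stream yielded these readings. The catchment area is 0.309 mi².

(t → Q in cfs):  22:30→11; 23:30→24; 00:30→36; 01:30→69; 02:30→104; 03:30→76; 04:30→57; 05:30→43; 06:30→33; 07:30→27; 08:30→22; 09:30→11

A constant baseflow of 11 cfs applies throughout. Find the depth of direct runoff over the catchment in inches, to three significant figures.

Direct runoff: 0.0, 13.0, 25.0, 58.0, 93.0, 65.0, 46.0, 32.0, 22.0, 16.0, 11.0, 0.0 cfs; ΣQ_DR = 381.0 cfs.
V = ΣQ_DR · Δt = 381.0 × 3600 s = 1.372 × 10^6 ft³.
Over A = 0.309 mi², depth = V / A = 1.91 in.

d ≈ 1.91 in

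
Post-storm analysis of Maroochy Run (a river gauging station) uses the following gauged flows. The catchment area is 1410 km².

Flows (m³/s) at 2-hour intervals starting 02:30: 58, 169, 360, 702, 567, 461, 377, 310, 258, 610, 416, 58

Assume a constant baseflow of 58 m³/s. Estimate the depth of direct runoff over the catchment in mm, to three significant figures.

d ≈ 18.6 mm

Direct runoff: 0.0, 111.0, 302.0, 644.0, 509.0, 403.0, 319.0, 252.0, 200.0, 552.0, 358.0, 0.0 m³/s; ΣQ_DR = 3650 m³/s.
V = ΣQ_DR · Δt = 3650 × 7200 s = 2.628 × 10^7 m³.
Over A = 1410 km², depth = V / A = 18.6 mm.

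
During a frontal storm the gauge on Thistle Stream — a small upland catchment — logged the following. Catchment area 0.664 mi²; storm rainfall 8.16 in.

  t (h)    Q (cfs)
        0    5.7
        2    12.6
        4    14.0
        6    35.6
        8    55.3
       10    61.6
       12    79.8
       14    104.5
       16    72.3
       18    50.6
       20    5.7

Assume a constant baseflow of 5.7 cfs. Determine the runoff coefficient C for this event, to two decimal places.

C ≈ 0.25

ΣQ_DR = 435.0 cfs; V = ΣQ_DR·Δt = 3.132 × 10^6 ft³.
Runoff depth d = V / A = 2.030 in.
C = d / P = 2.030 / 8.16 = 0.25.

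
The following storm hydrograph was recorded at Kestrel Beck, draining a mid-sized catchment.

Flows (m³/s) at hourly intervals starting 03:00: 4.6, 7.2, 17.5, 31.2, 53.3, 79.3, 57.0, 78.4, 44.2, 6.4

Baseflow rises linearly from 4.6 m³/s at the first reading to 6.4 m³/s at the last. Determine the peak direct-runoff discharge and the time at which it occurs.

Q_p = 73.70 m³/s at t = 08:00

Subtracting baseflow gives direct-runoff ordinates: 0.00, 2.40, 12.50, 26.00, 47.90, 73.70, 51.20, 72.40, 38.00, 0.00 m³/s.
The maximum is 73.70 m³/s, occurring at the reading for t = 08:00.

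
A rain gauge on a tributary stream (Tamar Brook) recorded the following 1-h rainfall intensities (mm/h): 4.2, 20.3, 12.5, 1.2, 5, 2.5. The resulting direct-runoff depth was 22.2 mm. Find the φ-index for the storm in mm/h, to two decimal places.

Only the 2 blocks with intensity above φ contribute runoff: 20.3, 12.5 mm/h.
Σ(I−φ)·Δt = d  ⇒  (20.3+12.5 − 2φ)·1 = 22.2
φ = (32.80 − 22.2/1) / 2 = 5.30 mm/h.

φ ≈ 5.30 mm/h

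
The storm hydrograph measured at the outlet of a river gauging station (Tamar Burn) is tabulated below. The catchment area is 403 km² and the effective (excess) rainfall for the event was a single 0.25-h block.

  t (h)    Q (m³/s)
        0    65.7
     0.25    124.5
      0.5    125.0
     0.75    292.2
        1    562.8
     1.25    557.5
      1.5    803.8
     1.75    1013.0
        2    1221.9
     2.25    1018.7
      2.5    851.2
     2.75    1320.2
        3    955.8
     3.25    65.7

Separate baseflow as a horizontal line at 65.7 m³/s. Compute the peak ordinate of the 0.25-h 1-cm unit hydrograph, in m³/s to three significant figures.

Direct runoff: 0.0, 58.8, 59.3, 226.5, 497.1, 491.8, 738.1, 947.3, 1156.2, 953.0, 785.5, 1254.5, 890.1, 0.0 m³/s; ΣQ_DR = 8058 m³/s, peak = 1254.5 m³/s.
Runoff depth d = ΣQ_DR·Δt / A = 8058 × 900 / (403 km²) = 18.00 mm.
The 1-cm UH is the DRH scaled by (10 mm)/d, so U_p = 1254.5 × 10/18.00 = 697 m³/s.

U_p ≈ 697 m³/s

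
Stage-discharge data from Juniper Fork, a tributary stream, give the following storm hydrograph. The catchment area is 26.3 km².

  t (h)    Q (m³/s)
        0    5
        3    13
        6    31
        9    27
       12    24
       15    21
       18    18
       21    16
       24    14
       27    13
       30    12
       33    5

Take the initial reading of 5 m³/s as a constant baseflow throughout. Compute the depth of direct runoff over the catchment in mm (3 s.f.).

d ≈ 57.1 mm

Direct runoff: 0.0, 8.0, 26.0, 22.0, 19.0, 16.0, 13.0, 11.0, 9.0, 8.0, 7.0, 0.0 m³/s; ΣQ_DR = 139.0 m³/s.
V = ΣQ_DR · Δt = 139.0 × 10800 s = 1.501 × 10^6 m³.
Over A = 26.3 km², depth = V / A = 57.1 mm.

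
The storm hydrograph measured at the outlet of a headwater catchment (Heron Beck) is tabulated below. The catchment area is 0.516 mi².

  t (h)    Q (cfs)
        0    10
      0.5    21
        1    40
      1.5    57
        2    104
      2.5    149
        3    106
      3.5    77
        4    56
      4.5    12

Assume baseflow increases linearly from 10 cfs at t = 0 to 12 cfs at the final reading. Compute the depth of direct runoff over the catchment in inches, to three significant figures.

d ≈ 0.784 in

Direct runoff: 0.00, 10.78, 29.56, 46.33, 93.11, 137.89, 94.67, 65.44, 44.22, 0.00 cfs; ΣQ_DR = 522.0 cfs.
V = ΣQ_DR · Δt = 522.0 × 1800 s = 9.396 × 10^5 ft³.
Over A = 0.516 mi², depth = V / A = 0.784 in.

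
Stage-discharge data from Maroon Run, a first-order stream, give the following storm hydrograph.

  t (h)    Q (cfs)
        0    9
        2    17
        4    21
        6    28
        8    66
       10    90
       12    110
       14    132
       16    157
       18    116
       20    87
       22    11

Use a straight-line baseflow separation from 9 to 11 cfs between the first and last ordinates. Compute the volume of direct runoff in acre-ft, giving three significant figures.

Direct-runoff ordinates (Q − Q_b): 0.00, 7.82, 11.64, 18.45, 56.27, 80.09, 99.91, 121.73, 146.55, 105.36, 76.18, 0.00 cfs.
ΣQ_DR = 724.0 cfs.
With Δt = 2 h = 7200 s, V = ΣQ_DR · Δt = 724.0 × 7200 = 5.21 × 10^6 ft³ = 120 acre-ft.

V ≈ 120 acre-ft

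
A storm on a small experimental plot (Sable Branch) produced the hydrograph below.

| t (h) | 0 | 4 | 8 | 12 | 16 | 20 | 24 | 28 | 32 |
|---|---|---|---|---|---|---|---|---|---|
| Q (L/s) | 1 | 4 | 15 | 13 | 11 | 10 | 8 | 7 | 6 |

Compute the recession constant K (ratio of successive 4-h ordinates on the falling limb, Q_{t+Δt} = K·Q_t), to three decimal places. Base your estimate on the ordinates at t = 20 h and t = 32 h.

K ≈ 0.843

Using the recession-limb readings at t = 20 h and t = 32 h: Q falls from 10 to 6 L/s over 3 intervals.
K = (Q₂/Q₁)^(1/3) = (6/10)^(1/3) = 0.843.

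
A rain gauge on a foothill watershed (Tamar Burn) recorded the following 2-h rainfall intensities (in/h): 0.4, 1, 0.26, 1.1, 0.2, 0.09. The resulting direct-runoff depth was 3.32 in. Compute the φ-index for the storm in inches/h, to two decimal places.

Only the 3 blocks with intensity above φ contribute runoff: 0.4, 1, 1.1 in/h.
Σ(I−φ)·Δt = d  ⇒  (0.4+1+1.1 − 3φ)·2 = 3.32
φ = (2.500 − 3.32/2) / 3 = 0.28 in/h.

φ ≈ 0.28 in/h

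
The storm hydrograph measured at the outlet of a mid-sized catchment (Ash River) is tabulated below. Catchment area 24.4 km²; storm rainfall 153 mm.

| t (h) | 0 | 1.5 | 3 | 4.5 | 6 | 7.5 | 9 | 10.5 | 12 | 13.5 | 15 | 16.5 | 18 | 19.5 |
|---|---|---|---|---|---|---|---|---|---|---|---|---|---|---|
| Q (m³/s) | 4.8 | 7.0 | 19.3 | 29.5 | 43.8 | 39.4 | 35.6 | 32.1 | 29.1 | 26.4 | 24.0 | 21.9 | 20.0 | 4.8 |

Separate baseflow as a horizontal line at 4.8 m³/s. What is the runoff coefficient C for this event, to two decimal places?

C ≈ 0.39

ΣQ_DR = 270.5 m³/s; V = ΣQ_DR·Δt = 1.461 × 10^6 m³.
Runoff depth d = V / A = 59.86 mm.
C = d / P = 59.86 / 153 = 0.39.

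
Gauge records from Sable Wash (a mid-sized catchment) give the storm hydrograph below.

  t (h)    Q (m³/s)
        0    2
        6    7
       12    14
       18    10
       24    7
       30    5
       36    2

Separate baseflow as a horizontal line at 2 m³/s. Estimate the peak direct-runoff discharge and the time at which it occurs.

Subtracting baseflow gives direct-runoff ordinates: 0.0, 5.0, 12.0, 8.0, 5.0, 3.0, 0.0 m³/s.
The maximum is 12.0 m³/s, occurring at the reading for t = 12 h.

Q_p = 12.0 m³/s at t = 12 h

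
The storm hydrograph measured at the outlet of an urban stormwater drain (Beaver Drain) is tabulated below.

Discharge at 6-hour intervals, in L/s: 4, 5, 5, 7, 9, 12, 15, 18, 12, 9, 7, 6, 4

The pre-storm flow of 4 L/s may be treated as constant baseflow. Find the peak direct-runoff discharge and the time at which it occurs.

Q_p = 14.0 L/s at t = 42 h

Subtracting baseflow gives direct-runoff ordinates: 0.0, 1.0, 1.0, 3.0, 5.0, 8.0, 11.0, 14.0, 8.0, 5.0, 3.0, 2.0, 0.0 L/s.
The maximum is 14.0 L/s, occurring at the reading for t = 42 h.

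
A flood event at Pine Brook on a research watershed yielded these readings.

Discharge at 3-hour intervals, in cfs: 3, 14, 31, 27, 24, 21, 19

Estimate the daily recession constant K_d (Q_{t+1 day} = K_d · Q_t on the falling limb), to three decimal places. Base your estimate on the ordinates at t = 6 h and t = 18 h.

K_d ≈ 0.376

Between t = 6 h and t = 18 h the flow falls from 31 to 19 cfs over 4×3 h = 12 h.
Per-interval ratio K = (19/31)^(1/4) = 0.8848; K_d = K^(24/3) = 0.376.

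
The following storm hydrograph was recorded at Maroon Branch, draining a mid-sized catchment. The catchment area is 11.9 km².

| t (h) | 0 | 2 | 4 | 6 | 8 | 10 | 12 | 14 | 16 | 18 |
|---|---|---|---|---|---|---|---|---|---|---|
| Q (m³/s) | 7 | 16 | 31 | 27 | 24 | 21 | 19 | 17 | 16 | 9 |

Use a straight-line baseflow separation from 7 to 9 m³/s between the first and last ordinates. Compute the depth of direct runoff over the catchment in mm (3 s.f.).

Direct runoff: 0.00, 8.78, 23.56, 19.33, 16.11, 12.89, 10.67, 8.44, 7.22, 0.00 m³/s; ΣQ_DR = 107.0 m³/s.
V = ΣQ_DR · Δt = 107.0 × 7200 s = 7.704 × 10^5 m³.
Over A = 11.9 km², depth = V / A = 64.7 mm.

d ≈ 64.7 mm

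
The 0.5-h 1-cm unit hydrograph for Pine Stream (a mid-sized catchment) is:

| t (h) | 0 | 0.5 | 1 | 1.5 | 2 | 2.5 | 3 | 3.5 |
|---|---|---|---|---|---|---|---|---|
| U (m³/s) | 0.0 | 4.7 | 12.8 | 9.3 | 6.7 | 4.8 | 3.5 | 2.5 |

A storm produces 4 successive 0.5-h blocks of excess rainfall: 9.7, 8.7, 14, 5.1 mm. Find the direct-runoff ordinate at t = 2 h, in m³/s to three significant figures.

By discrete convolution, Q_j = Σ (P_i / 10 mm) · U_{j−i}.
At t = 2 h (j=4): Q = (9.7/10)·6.7 + (8.7/10)·9.3 + (14/10)·12.8 + (5.1/10)·4.7 = 34.9 m³/s.

Q ≈ 34.9 m³/s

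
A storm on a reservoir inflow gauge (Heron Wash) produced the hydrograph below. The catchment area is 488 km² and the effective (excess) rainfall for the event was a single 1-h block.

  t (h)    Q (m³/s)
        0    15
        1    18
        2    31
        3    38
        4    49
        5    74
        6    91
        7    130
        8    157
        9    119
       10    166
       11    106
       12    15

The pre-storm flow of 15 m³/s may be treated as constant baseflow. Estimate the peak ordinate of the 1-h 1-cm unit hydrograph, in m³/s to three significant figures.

U_p ≈ 251 m³/s

Direct runoff: 0.0, 3.0, 16.0, 23.0, 34.0, 59.0, 76.0, 115.0, 142.0, 104.0, 151.0, 91.0, 0.0 m³/s; ΣQ_DR = 814.0 m³/s, peak = 151.0 m³/s.
Runoff depth d = ΣQ_DR·Δt / A = 814.0 × 3600 / (488 km²) = 6.005 mm.
The 1-cm UH is the DRH scaled by (10 mm)/d, so U_p = 151.0 × 10/6.005 = 251 m³/s.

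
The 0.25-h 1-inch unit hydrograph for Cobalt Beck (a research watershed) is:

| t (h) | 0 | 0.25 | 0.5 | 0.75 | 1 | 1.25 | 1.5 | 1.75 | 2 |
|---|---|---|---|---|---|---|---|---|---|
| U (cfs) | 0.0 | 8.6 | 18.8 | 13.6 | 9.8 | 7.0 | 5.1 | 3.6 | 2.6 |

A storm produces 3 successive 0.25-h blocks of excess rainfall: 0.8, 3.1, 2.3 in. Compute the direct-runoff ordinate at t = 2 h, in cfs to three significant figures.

By discrete convolution, Q_j = Σ (P_i / 1 in) · U_{j−i}.
At t = 2 h (j=8): Q = (0.8/1)·2.6 + (3.1/1)·3.6 + (2.3/1)·5.1 = 25.0 cfs.

Q ≈ 25.0 cfs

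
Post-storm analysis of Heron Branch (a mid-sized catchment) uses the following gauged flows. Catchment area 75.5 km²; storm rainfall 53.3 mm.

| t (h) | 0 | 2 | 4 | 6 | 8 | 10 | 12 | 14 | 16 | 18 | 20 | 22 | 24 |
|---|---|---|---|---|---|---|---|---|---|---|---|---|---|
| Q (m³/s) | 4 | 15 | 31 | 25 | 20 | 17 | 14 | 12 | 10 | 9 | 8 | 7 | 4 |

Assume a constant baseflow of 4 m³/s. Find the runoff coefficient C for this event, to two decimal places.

ΣQ_DR = 124.0 m³/s; V = ΣQ_DR·Δt = 8.928 × 10^5 m³.
Runoff depth d = V / A = 11.83 mm.
C = d / P = 11.83 / 53.3 = 0.22.

C ≈ 0.22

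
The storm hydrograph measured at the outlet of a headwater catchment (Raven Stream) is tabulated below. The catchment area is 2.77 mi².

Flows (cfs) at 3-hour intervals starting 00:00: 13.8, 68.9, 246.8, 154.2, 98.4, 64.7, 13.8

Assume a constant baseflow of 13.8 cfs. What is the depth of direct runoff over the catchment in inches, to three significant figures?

d ≈ 0.947 in

Direct runoff: 0.0, 55.1, 233.0, 140.4, 84.6, 50.9, 0.0 cfs; ΣQ_DR = 564.0 cfs.
V = ΣQ_DR · Δt = 564.0 × 10800 s = 6.091 × 10^6 ft³.
Over A = 2.77 mi², depth = V / A = 0.947 in.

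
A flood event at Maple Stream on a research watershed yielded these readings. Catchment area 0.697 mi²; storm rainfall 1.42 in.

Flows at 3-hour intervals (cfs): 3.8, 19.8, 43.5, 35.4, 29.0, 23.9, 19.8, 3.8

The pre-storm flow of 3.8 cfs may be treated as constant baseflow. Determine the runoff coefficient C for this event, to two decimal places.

ΣQ_DR = 148.6 cfs; V = ΣQ_DR·Δt = 1.605 × 10^6 ft³.
Runoff depth d = V / A = 0.9911 in.
C = d / P = 0.9911 / 1.42 = 0.70.

C ≈ 0.70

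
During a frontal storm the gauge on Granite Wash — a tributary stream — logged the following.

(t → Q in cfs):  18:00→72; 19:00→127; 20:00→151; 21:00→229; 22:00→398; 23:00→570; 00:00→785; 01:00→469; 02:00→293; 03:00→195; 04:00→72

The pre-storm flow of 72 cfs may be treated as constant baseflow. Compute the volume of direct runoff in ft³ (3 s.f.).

Direct-runoff ordinates (Q − Q_b): 0.0, 55.0, 79.0, 157.0, 326.0, 498.0, 713.0, 397.0, 221.0, 123.0, 0.0 cfs.
ΣQ_DR = 2569 cfs.
With Δt = 1 h = 3600 s, V = ΣQ_DR · Δt = 2569 × 3600 = 9.25 × 10^6 ft³.

V ≈ 9.25 × 10^6 ft³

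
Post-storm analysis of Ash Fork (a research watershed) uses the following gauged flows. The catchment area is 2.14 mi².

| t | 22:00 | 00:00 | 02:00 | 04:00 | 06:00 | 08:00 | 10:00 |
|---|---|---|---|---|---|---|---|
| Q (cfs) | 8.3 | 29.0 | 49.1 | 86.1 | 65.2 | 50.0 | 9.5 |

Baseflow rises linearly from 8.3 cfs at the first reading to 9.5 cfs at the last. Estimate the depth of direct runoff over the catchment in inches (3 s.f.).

Direct runoff: 0.00, 20.50, 40.40, 77.20, 56.10, 40.70, 0.00 cfs; ΣQ_DR = 234.9 cfs.
V = ΣQ_DR · Δt = 234.9 × 7200 s = 1.691 × 10^6 ft³.
Over A = 2.14 mi², depth = V / A = 0.340 in.

d ≈ 0.340 in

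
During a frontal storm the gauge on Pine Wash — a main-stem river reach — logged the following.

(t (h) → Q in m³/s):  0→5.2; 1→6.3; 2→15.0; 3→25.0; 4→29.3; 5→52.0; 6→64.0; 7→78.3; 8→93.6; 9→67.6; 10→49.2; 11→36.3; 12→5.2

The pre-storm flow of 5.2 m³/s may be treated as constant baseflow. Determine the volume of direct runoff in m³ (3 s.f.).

Direct-runoff ordinates (Q − Q_b): 0.0, 1.1, 9.8, 19.8, 24.1, 46.8, 58.8, 73.1, 88.4, 62.4, 44.0, 31.1, 0.0 m³/s.
ΣQ_DR = 459.4 m³/s.
With Δt = 1 h = 3600 s, V = ΣQ_DR · Δt = 459.4 × 3600 = 1.65 × 10^6 m³.

V ≈ 1.65 × 10^6 m³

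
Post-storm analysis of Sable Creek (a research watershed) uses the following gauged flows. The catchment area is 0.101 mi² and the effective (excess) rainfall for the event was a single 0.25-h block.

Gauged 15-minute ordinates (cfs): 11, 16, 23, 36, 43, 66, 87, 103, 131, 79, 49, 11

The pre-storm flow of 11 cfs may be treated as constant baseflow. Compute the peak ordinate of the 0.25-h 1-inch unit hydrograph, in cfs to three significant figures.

U_p ≈ 59.8 cfs

Direct runoff: 0.0, 5.0, 12.0, 25.0, 32.0, 55.0, 76.0, 92.0, 120.0, 68.0, 38.0, 0.0 cfs; ΣQ_DR = 523.0 cfs, peak = 120.0 cfs.
Runoff depth d = ΣQ_DR·Δt / A = 523.0 × 900 / (0.101 mi²) = 2.006 in.
The 1-inch UH is the DRH scaled by (1 in)/d, so U_p = 120.0 × 1/2.006 = 59.8 cfs.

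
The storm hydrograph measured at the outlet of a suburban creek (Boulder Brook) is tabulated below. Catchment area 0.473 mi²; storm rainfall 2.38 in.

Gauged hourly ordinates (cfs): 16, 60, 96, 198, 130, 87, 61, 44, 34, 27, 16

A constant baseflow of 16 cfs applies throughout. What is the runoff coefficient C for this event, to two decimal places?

C ≈ 0.82

ΣQ_DR = 593.0 cfs; V = ΣQ_DR·Δt = 2.135 × 10^6 ft³.
Runoff depth d = V / A = 1.943 in.
C = d / P = 1.943 / 2.38 = 0.82.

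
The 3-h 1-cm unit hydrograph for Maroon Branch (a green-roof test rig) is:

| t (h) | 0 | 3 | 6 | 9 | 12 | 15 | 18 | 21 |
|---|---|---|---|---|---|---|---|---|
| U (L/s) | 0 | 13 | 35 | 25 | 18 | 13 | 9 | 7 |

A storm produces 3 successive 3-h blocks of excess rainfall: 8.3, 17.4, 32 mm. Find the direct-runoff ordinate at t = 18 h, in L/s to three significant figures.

By discrete convolution, Q_j = Σ (P_i / 10 mm) · U_{j−i}.
At t = 18 h (j=6): Q = (8.3/10)·9 + (17.4/10)·13 + (32/10)·18 = 87.7 L/s.

Q ≈ 87.7 L/s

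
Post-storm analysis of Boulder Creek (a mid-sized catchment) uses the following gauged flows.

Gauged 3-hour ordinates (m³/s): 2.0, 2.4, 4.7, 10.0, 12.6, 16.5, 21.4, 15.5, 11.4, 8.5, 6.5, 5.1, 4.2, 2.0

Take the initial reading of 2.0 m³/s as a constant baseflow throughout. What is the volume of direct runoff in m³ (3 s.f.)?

Direct-runoff ordinates (Q − Q_b): 0.0, 0.4, 2.7, 8.0, 10.6, 14.5, 19.4, 13.5, 9.4, 6.5, 4.5, 3.1, 2.2, 0.0 m³/s.
ΣQ_DR = 94.80 m³/s.
With Δt = 3 h = 10800 s, V = ΣQ_DR · Δt = 94.80 × 10800 = 1.02 × 10^6 m³.

V ≈ 1.02 × 10^6 m³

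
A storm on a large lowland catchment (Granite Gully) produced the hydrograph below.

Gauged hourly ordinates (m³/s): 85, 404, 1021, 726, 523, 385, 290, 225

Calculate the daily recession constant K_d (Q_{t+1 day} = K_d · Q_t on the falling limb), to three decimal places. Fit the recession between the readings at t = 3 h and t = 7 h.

Between t = 3 h and t = 7 h the flow falls from 726 to 225 m³/s over 4×1 h = 4 h.
Per-interval ratio K = (225/726)^(1/4) = 0.7461; K_d = K^(24/1) = 0.001.

K_d ≈ 0.001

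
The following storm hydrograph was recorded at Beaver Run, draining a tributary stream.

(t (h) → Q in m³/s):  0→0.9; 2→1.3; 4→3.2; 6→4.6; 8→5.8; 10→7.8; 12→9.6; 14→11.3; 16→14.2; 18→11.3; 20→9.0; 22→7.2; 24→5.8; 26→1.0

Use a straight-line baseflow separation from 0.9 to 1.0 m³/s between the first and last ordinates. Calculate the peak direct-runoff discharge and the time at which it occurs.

Q_p = 13.24 m³/s at t = 16 h

Subtracting baseflow gives direct-runoff ordinates: 0.00, 0.39, 2.28, 3.68, 4.87, 6.86, 8.65, 10.35, 13.24, 10.33, 8.02, 6.22, 4.81, 0.00 m³/s.
The maximum is 13.24 m³/s, occurring at the reading for t = 16 h.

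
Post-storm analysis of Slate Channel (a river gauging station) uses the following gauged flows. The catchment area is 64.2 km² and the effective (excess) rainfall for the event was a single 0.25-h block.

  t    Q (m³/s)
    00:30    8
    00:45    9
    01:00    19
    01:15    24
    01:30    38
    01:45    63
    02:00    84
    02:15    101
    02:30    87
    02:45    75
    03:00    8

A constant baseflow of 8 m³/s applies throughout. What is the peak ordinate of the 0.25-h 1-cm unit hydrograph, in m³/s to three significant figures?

Direct runoff: 0.0, 1.0, 11.0, 16.0, 30.0, 55.0, 76.0, 93.0, 79.0, 67.0, 0.0 m³/s; ΣQ_DR = 428.0 m³/s, peak = 93.0 m³/s.
Runoff depth d = ΣQ_DR·Δt / A = 428.0 × 900 / (64.2 km²) = 6.000 mm.
The 1-cm UH is the DRH scaled by (10 mm)/d, so U_p = 93.0 × 10/6.000 = 155 m³/s.

U_p ≈ 155 m³/s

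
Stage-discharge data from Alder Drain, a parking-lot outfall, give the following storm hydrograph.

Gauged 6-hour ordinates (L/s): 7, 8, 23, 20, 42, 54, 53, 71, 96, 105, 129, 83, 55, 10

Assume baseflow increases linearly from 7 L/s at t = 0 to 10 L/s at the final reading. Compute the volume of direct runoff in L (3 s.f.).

Direct-runoff ordinates (Q − Q_b): 0.00, 0.77, 15.54, 12.31, 34.08, 45.85, 44.62, 62.38, 87.15, 95.92, 119.69, 73.46, 45.23, 0.00 L/s.
ΣQ_DR = 637.0 L/s.
With Δt = 6 h = 21600 s, V = ΣQ_DR · Δt = 637.0 × 21600 = 1.38 × 10^7 L.

V ≈ 1.38 × 10^7 L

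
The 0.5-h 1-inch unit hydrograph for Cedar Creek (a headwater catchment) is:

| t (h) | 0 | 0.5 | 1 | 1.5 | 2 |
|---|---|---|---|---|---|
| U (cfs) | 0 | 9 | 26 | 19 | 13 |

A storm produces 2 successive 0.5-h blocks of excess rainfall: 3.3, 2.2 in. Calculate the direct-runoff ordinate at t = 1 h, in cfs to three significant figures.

Q ≈ 106 cfs

By discrete convolution, Q_j = Σ (P_i / 1 in) · U_{j−i}.
At t = 1 h (j=2): Q = (3.3/1)·26 + (2.2/1)·9 = 106 cfs.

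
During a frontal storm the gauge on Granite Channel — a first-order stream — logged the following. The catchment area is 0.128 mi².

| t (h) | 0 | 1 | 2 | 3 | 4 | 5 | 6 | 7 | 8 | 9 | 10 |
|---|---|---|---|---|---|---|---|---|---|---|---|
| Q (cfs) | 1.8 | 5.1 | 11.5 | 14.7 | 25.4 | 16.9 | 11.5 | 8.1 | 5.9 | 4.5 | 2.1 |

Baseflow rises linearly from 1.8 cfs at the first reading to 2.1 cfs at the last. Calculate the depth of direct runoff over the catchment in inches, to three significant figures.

Direct runoff: 0.00, 3.27, 9.64, 12.81, 23.48, 14.95, 9.52, 6.09, 3.86, 2.43, 0.00 cfs; ΣQ_DR = 86.05 cfs.
V = ΣQ_DR · Δt = 86.05 × 3600 s = 3.098 × 10^5 ft³.
Over A = 0.128 mi², depth = V / A = 1.04 in.

d ≈ 1.04 in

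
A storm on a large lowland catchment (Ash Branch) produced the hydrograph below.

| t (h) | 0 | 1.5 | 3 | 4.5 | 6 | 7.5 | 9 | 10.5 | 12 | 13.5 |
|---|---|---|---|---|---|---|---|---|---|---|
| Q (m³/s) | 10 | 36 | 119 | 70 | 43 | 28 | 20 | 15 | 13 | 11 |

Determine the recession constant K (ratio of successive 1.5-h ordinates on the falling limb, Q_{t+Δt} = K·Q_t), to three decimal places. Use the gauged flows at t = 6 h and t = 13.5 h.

K ≈ 0.761

Using the recession-limb readings at t = 6 h and t = 13.5 h: Q falls from 43 to 11 m³/s over 5 intervals.
K = (Q₂/Q₁)^(1/5) = (11/43)^(1/5) = 0.761.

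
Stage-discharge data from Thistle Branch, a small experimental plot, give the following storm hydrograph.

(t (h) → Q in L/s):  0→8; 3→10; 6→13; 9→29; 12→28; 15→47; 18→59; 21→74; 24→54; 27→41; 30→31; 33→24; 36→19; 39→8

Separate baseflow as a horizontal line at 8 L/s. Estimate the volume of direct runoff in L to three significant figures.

V ≈ 3.60 × 10^6 L

Direct-runoff ordinates (Q − Q_b): 0.0, 2.0, 5.0, 21.0, 20.0, 39.0, 51.0, 66.0, 46.0, 33.0, 23.0, 16.0, 11.0, 0.0 L/s.
ΣQ_DR = 333.0 L/s.
With Δt = 3 h = 10800 s, V = ΣQ_DR · Δt = 333.0 × 10800 = 3.60 × 10^6 L.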